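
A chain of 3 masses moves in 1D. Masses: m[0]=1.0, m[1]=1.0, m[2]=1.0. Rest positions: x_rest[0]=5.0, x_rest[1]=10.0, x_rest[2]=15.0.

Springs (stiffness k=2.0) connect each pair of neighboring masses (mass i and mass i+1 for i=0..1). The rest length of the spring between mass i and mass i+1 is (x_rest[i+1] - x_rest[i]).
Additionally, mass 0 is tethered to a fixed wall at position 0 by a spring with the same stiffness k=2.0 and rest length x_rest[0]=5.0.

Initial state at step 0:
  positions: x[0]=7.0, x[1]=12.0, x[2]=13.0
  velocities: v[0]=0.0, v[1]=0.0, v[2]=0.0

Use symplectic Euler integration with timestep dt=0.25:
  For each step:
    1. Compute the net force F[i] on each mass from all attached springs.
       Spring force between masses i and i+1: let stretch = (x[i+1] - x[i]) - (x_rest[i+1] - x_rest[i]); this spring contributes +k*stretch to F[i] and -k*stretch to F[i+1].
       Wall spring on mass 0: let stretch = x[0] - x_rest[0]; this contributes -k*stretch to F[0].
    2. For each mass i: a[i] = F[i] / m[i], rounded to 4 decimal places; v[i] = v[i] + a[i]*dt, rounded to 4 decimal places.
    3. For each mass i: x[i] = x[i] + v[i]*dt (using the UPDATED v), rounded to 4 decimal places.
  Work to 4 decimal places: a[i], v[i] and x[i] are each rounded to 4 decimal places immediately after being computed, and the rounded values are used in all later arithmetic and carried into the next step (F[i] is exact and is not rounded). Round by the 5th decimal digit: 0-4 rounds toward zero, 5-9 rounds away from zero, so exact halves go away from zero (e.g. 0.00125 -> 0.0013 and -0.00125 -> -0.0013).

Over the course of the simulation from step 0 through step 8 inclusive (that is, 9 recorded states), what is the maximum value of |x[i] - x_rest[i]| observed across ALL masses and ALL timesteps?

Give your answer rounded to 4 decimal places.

Step 0: x=[7.0000 12.0000 13.0000] v=[0.0000 0.0000 0.0000]
Step 1: x=[6.7500 11.5000 13.5000] v=[-1.0000 -2.0000 2.0000]
Step 2: x=[6.2500 10.6563 14.3750] v=[-2.0000 -3.3750 3.5000]
Step 3: x=[5.5195 9.7266 15.4102] v=[-2.9219 -3.7188 4.1407]
Step 4: x=[4.6250 8.9815 16.3599] v=[-3.5781 -2.9806 3.7989]
Step 5: x=[3.6969 8.6141 17.0123] v=[-3.7124 -1.4697 2.6097]
Step 6: x=[2.9213 8.6818 17.2400] v=[-3.1023 0.2708 0.9106]
Step 7: x=[2.5006 9.0992 17.0229] v=[-1.6827 1.6697 -0.8685]
Step 8: x=[2.5922 9.6823 16.4403] v=[0.3663 2.3323 -2.3304]
Max displacement = 2.4994

Answer: 2.4994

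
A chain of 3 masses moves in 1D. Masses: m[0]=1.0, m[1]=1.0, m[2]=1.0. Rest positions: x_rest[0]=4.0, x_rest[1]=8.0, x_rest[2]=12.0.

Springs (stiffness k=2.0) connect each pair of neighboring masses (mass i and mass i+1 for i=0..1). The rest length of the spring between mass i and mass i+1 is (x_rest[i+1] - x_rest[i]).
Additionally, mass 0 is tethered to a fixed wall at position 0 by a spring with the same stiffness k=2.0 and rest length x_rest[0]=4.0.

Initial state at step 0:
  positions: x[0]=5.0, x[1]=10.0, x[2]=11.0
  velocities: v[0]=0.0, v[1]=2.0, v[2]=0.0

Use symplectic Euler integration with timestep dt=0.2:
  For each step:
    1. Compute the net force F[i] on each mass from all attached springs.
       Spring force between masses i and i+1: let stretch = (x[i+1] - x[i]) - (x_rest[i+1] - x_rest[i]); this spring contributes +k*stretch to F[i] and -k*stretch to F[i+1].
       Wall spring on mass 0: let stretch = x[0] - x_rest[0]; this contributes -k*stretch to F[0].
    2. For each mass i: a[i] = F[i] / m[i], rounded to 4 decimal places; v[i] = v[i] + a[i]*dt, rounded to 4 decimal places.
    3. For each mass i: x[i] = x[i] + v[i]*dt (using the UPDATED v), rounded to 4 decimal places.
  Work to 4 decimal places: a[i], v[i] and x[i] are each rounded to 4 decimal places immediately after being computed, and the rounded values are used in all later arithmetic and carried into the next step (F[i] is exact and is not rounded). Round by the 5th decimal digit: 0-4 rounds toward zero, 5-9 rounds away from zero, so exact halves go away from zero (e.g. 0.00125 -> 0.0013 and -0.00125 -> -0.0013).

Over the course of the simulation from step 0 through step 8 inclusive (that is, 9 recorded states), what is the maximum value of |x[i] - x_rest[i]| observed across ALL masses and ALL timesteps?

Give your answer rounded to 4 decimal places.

Answer: 2.8578

Derivation:
Step 0: x=[5.0000 10.0000 11.0000] v=[0.0000 2.0000 0.0000]
Step 1: x=[5.0000 10.0800 11.2400] v=[0.0000 0.4000 1.2000]
Step 2: x=[5.0064 9.8464 11.7072] v=[0.0320 -1.1680 2.3360]
Step 3: x=[4.9995 9.3745 12.3455] v=[-0.0346 -2.3597 3.1917]
Step 4: x=[4.9426 8.7902 13.0662] v=[-0.2844 -2.9213 3.6033]
Step 5: x=[4.7981 8.2402 13.7648] v=[-0.7224 -2.7499 3.4929]
Step 6: x=[4.5451 7.8568 14.3414] v=[-1.2648 -1.9169 2.8831]
Step 7: x=[4.1935 7.7273 14.7193] v=[-1.7582 -0.6477 1.8893]
Step 8: x=[3.7891 7.8744 14.8578] v=[-2.0221 0.7356 0.6925]
Max displacement = 2.8578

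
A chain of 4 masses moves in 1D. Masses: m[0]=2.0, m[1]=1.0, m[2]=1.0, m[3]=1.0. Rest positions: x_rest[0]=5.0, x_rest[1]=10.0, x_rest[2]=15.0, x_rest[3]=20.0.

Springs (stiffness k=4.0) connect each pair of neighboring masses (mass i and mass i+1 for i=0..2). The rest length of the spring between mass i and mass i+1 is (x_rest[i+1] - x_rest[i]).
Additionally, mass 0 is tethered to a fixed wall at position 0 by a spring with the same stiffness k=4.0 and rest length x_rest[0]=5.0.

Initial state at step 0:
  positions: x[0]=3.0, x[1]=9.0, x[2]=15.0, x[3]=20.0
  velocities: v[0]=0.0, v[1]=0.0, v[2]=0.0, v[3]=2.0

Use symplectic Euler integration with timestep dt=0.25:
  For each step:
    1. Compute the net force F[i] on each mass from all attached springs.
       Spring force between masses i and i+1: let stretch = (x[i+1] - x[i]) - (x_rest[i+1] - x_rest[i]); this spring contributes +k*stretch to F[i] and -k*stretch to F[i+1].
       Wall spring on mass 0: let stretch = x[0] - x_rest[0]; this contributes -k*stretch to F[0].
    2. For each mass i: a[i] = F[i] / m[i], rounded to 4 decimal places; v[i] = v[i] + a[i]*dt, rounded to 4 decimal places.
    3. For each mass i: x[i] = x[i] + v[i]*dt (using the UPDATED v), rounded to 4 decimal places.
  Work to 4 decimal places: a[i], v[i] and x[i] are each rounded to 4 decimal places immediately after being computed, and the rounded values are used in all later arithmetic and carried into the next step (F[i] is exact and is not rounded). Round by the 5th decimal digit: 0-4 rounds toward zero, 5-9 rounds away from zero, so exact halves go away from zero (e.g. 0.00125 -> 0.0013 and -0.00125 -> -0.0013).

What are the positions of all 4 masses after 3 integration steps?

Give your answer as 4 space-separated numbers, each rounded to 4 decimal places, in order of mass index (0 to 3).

Answer: 4.8087 9.1797 14.4610 20.7969

Derivation:
Step 0: x=[3.0000 9.0000 15.0000 20.0000] v=[0.0000 0.0000 0.0000 2.0000]
Step 1: x=[3.3750 9.0000 14.7500 20.5000] v=[1.5000 0.0000 -1.0000 2.0000]
Step 2: x=[4.0313 9.0313 14.5000 20.8125] v=[2.6250 0.1250 -1.0000 1.2500]
Step 3: x=[4.8087 9.1797 14.4610 20.7969] v=[3.1094 0.5937 -0.1562 -0.0625]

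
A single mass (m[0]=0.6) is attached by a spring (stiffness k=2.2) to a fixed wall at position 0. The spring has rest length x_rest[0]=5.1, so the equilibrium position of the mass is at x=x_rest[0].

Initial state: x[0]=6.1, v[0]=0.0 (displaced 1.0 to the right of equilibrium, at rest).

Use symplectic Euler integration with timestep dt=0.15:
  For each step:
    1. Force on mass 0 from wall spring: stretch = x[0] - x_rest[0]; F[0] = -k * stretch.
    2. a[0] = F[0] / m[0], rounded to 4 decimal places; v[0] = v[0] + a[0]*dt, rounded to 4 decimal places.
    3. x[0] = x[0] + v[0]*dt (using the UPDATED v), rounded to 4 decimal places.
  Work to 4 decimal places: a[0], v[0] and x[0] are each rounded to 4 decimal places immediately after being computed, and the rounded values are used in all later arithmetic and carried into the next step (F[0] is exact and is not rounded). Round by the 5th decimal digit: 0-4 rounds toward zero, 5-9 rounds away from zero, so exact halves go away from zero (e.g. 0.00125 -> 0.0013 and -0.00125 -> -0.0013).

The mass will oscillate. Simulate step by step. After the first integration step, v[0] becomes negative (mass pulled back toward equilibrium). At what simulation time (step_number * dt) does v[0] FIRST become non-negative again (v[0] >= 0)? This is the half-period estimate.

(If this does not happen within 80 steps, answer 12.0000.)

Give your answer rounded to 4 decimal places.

Step 0: x=[6.1000] v=[0.0000]
Step 1: x=[6.0175] v=[-0.5500]
Step 2: x=[5.8593] v=[-1.0546]
Step 3: x=[5.6385] v=[-1.4722]
Step 4: x=[5.3732] v=[-1.7684]
Step 5: x=[5.0854] v=[-1.9187]
Step 6: x=[4.7988] v=[-1.9107]
Step 7: x=[4.5371] v=[-1.7450]
Step 8: x=[4.3218] v=[-1.4354]
Step 9: x=[4.1707] v=[-1.0074]
Step 10: x=[4.0963] v=[-0.4963]
Step 11: x=[4.1047] v=[0.0557]
First v>=0 after going negative at step 11, time=1.6500

Answer: 1.6500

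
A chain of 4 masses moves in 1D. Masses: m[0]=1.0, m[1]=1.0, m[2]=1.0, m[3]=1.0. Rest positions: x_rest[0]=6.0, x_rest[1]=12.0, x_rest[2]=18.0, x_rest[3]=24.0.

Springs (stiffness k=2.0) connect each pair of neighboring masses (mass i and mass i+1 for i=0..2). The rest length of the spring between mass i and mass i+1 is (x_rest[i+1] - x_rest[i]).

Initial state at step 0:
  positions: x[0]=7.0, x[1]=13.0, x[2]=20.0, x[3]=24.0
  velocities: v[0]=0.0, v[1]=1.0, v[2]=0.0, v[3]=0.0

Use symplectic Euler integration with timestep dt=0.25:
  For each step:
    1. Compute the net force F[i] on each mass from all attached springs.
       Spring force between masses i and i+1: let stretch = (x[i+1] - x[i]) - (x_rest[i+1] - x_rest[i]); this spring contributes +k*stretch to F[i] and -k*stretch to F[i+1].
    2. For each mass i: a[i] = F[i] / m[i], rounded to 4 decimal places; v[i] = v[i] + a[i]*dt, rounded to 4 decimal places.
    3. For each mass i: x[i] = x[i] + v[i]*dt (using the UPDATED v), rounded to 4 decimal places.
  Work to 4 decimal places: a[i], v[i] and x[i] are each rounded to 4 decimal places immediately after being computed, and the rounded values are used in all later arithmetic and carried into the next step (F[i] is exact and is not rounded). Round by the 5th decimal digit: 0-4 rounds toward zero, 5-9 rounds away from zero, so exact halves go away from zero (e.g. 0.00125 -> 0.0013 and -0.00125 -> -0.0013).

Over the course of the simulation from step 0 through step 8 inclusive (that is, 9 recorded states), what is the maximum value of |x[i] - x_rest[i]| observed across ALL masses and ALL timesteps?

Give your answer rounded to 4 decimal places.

Answer: 2.0860

Derivation:
Step 0: x=[7.0000 13.0000 20.0000 24.0000] v=[0.0000 1.0000 0.0000 0.0000]
Step 1: x=[7.0000 13.3750 19.6250 24.2500] v=[0.0000 1.5000 -1.5000 1.0000]
Step 2: x=[7.0469 13.7344 19.0469 24.6719] v=[0.1875 1.4375 -2.3125 1.6875]
Step 3: x=[7.1797 13.9219 18.5078 25.1407] v=[0.5313 0.7500 -2.1563 1.8750]
Step 4: x=[7.4053 13.8399 18.2246 25.5304] v=[0.9024 -0.3282 -1.1328 1.5586]
Step 5: x=[7.6852 13.5016 18.3066 25.7568] v=[1.1197 -1.3532 0.3278 0.9057]
Step 6: x=[7.9422 13.0369 18.7192 25.8020] v=[1.0279 -1.8589 1.6504 0.1806]
Step 7: x=[8.0860 12.6456 19.3069 25.7118] v=[0.5753 -1.5651 2.3507 -0.3608]
Step 8: x=[8.0498 12.5170 19.8625 25.5710] v=[-0.1449 -0.5143 2.2225 -0.5633]
Max displacement = 2.0860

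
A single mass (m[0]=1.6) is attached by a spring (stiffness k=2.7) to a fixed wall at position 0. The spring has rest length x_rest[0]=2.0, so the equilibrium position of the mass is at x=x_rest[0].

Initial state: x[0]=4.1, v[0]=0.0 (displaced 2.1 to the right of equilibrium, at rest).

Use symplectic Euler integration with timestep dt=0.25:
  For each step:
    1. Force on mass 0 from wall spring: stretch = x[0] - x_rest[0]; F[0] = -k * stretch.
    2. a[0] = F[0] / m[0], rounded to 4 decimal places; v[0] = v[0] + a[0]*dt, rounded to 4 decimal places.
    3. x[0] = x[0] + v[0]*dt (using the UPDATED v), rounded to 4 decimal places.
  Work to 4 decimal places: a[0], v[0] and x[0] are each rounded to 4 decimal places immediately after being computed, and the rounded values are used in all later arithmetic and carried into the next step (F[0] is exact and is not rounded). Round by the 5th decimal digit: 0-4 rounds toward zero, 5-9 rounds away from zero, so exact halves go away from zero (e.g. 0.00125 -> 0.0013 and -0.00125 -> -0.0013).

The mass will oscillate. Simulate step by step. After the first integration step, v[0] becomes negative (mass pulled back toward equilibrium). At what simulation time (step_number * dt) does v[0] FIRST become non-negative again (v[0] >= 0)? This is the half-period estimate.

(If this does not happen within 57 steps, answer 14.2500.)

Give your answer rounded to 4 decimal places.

Step 0: x=[4.1000] v=[0.0000]
Step 1: x=[3.8785] v=[-0.8860]
Step 2: x=[3.4589] v=[-1.6785]
Step 3: x=[2.8854] v=[-2.2940]
Step 4: x=[2.2185] v=[-2.6675]
Step 5: x=[1.5286] v=[-2.7597]
Step 6: x=[0.8884] v=[-2.5608]
Step 7: x=[0.3654] v=[-2.0919]
Step 8: x=[0.0148] v=[-1.4023]
Step 9: x=[-0.1264] v=[-0.5648]
Step 10: x=[-0.0433] v=[0.3323]
First v>=0 after going negative at step 10, time=2.5000

Answer: 2.5000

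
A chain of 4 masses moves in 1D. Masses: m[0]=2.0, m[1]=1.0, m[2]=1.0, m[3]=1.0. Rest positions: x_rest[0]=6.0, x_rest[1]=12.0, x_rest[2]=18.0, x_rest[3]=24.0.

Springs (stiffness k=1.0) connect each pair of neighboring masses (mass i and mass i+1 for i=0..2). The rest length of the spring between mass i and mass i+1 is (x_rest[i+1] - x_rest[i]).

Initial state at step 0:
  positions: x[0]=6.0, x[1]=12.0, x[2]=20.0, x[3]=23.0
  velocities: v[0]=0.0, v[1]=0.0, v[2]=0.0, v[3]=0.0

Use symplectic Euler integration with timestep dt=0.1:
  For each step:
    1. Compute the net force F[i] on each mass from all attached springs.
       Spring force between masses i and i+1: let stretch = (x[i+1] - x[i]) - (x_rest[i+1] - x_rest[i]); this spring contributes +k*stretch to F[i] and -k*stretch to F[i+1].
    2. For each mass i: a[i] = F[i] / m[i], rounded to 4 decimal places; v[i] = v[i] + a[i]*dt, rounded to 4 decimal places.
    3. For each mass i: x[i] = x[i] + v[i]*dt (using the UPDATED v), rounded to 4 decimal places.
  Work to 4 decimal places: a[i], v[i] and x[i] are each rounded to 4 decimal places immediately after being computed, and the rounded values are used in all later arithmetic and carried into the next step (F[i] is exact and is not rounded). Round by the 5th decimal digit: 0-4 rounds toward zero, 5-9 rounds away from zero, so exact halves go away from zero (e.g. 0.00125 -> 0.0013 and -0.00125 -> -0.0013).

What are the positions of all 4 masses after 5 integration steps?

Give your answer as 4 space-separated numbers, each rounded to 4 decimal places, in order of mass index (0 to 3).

Answer: 6.0034 12.2694 19.3012 23.4226

Derivation:
Step 0: x=[6.0000 12.0000 20.0000 23.0000] v=[0.0000 0.0000 0.0000 0.0000]
Step 1: x=[6.0000 12.0200 19.9500 23.0300] v=[0.0000 0.2000 -0.5000 0.3000]
Step 2: x=[6.0001 12.0591 19.8515 23.0892] v=[0.0010 0.3910 -0.9850 0.5920]
Step 3: x=[6.0005 12.1155 19.7075 23.1760] v=[0.0040 0.5643 -1.4405 0.8682]
Step 4: x=[6.0015 12.1867 19.5222 23.2881] v=[0.0098 0.7120 -1.8529 1.1214]
Step 5: x=[6.0034 12.2694 19.3012 23.4226] v=[0.0191 0.8270 -2.2099 1.3448]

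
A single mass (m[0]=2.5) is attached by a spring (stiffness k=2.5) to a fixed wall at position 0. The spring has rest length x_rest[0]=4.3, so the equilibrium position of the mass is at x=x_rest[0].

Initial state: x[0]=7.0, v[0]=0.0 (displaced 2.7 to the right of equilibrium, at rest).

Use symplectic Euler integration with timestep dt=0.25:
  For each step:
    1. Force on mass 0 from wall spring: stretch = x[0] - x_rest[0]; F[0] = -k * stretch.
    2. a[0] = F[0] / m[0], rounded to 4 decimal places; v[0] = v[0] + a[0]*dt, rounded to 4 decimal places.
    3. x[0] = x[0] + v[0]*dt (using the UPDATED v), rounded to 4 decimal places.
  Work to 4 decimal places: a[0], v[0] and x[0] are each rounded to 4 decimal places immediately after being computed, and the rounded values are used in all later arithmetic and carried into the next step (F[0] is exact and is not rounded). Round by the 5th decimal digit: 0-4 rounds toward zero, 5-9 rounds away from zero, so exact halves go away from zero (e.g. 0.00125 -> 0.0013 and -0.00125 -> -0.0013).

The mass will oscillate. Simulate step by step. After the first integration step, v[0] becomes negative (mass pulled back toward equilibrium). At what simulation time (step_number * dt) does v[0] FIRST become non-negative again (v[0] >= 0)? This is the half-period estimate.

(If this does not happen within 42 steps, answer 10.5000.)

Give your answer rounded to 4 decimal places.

Answer: 3.2500

Derivation:
Step 0: x=[7.0000] v=[0.0000]
Step 1: x=[6.8313] v=[-0.6750]
Step 2: x=[6.5044] v=[-1.3078]
Step 3: x=[6.0397] v=[-1.8589]
Step 4: x=[5.4663] v=[-2.2938]
Step 5: x=[4.8200] v=[-2.5854]
Step 6: x=[4.1412] v=[-2.7154]
Step 7: x=[3.4723] v=[-2.6757]
Step 8: x=[2.8551] v=[-2.4688]
Step 9: x=[2.3282] v=[-2.1076]
Step 10: x=[1.9245] v=[-1.6147]
Step 11: x=[1.6693] v=[-1.0208]
Step 12: x=[1.5785] v=[-0.3631]
Step 13: x=[1.6578] v=[0.3173]
First v>=0 after going negative at step 13, time=3.2500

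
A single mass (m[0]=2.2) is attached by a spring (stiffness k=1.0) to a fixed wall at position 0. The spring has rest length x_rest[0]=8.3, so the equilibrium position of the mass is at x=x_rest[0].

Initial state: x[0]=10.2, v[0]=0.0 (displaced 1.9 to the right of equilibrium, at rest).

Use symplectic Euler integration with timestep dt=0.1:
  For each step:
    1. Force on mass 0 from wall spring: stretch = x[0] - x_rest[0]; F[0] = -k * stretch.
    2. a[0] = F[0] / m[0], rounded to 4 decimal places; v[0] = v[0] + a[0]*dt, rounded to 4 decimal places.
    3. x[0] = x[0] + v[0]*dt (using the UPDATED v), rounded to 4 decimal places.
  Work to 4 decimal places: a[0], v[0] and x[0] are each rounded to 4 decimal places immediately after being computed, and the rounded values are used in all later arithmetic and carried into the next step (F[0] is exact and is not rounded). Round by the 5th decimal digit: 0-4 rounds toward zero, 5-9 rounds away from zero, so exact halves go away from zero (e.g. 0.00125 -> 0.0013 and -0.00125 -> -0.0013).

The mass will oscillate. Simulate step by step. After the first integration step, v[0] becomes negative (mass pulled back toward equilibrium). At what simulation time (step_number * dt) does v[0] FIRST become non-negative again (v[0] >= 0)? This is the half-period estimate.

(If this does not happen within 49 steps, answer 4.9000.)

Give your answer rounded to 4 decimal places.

Answer: 4.7000

Derivation:
Step 0: x=[10.2000] v=[0.0000]
Step 1: x=[10.1914] v=[-0.0864]
Step 2: x=[10.1742] v=[-0.1724]
Step 3: x=[10.1484] v=[-0.2576]
Step 4: x=[10.1142] v=[-0.3416]
Step 5: x=[10.0718] v=[-0.4241]
Step 6: x=[10.0213] v=[-0.5046]
Step 7: x=[9.9630] v=[-0.5828]
Step 8: x=[9.8972] v=[-0.6584]
Step 9: x=[9.8241] v=[-0.7310]
Step 10: x=[9.7441] v=[-0.8003]
Step 11: x=[9.6575] v=[-0.8659]
Step 12: x=[9.5647] v=[-0.9276]
Step 13: x=[9.4662] v=[-0.9851]
Step 14: x=[9.3624] v=[-1.0381]
Step 15: x=[9.2538] v=[-1.0864]
Step 16: x=[9.1408] v=[-1.1298]
Step 17: x=[9.0240] v=[-1.1680]
Step 18: x=[8.9039] v=[-1.2009]
Step 19: x=[8.7811] v=[-1.2284]
Step 20: x=[8.6561] v=[-1.2503]
Step 21: x=[8.5295] v=[-1.2665]
Step 22: x=[8.4018] v=[-1.2769]
Step 23: x=[8.2737] v=[-1.2815]
Step 24: x=[8.1457] v=[-1.2803]
Step 25: x=[8.0184] v=[-1.2733]
Step 26: x=[7.8924] v=[-1.2605]
Step 27: x=[7.7682] v=[-1.2420]
Step 28: x=[7.6464] v=[-1.2178]
Step 29: x=[7.5276] v=[-1.1881]
Step 30: x=[7.4123] v=[-1.1530]
Step 31: x=[7.3010] v=[-1.1127]
Step 32: x=[7.1943] v=[-1.0673]
Step 33: x=[7.0926] v=[-1.0170]
Step 34: x=[6.9964] v=[-0.9621]
Step 35: x=[6.9061] v=[-0.9029]
Step 36: x=[6.8222] v=[-0.8395]
Step 37: x=[6.7450] v=[-0.7723]
Step 38: x=[6.6748] v=[-0.7016]
Step 39: x=[6.6120] v=[-0.6277]
Step 40: x=[6.5569] v=[-0.5510]
Step 41: x=[6.5097] v=[-0.4718]
Step 42: x=[6.4707] v=[-0.3904]
Step 43: x=[6.4400] v=[-0.3073]
Step 44: x=[6.4177] v=[-0.2228]
Step 45: x=[6.4040] v=[-0.1372]
Step 46: x=[6.3989] v=[-0.0510]
Step 47: x=[6.4024] v=[0.0354]
First v>=0 after going negative at step 47, time=4.7000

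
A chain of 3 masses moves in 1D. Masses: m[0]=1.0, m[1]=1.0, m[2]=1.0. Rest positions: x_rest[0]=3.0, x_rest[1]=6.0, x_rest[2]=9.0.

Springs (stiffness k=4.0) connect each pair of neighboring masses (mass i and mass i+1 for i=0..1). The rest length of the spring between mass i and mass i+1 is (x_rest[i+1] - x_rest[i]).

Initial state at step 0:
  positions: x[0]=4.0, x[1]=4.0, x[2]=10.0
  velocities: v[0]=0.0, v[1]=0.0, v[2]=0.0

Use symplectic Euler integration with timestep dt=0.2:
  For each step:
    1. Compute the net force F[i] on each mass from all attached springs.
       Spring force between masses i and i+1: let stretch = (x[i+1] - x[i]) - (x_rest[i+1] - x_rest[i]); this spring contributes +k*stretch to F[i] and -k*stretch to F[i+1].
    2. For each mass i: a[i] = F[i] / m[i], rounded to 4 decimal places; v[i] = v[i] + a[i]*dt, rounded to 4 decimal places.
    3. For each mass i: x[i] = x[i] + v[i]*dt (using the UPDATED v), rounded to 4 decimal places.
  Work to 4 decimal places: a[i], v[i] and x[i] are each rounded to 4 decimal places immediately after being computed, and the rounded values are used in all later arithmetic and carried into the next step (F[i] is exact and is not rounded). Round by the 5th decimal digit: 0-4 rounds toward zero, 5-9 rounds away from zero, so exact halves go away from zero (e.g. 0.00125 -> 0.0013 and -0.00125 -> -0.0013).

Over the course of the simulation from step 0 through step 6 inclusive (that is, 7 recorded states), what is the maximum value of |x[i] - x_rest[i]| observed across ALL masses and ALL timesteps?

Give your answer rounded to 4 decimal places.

Step 0: x=[4.0000 4.0000 10.0000] v=[0.0000 0.0000 0.0000]
Step 1: x=[3.5200 4.9600 9.5200] v=[-2.4000 4.8000 -2.4000]
Step 2: x=[2.7904 6.4192 8.7904] v=[-3.6480 7.2960 -3.6480]
Step 3: x=[2.1614 7.6772 8.1614] v=[-3.1450 6.2899 -3.1450]
Step 4: x=[1.9349 8.1301 7.9349] v=[-1.1324 2.2646 -1.1324]
Step 5: x=[2.2197 7.5606 8.2197] v=[1.4238 -2.8477 1.4238]
Step 6: x=[2.8790 6.2420 8.8790] v=[3.2965 -6.5931 3.2965]
Max displacement = 2.1301

Answer: 2.1301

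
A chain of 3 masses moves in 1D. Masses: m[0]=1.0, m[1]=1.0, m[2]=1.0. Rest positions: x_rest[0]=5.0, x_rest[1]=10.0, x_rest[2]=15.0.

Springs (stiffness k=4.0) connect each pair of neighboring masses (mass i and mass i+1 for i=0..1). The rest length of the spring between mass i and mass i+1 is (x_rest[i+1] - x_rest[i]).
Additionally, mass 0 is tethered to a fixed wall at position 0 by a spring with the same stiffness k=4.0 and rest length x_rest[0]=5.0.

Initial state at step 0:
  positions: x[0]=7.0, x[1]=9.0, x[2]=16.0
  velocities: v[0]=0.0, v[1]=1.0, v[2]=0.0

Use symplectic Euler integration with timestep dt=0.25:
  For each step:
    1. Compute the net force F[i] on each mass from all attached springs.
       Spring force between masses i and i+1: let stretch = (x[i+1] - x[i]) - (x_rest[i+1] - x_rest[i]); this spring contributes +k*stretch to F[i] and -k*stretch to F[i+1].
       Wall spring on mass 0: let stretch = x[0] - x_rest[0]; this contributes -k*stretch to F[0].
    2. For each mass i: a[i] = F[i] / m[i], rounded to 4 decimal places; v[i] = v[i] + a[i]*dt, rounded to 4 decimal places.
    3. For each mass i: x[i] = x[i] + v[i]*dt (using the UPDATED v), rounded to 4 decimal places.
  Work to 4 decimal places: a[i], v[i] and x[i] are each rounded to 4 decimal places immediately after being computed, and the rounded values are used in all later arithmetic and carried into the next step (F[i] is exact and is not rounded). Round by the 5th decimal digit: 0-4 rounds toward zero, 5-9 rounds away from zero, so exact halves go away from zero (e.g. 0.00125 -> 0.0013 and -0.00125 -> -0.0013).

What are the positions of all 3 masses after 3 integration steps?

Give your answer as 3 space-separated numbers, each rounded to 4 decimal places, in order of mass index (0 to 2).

Answer: 3.6406 12.4063 15.0156

Derivation:
Step 0: x=[7.0000 9.0000 16.0000] v=[0.0000 1.0000 0.0000]
Step 1: x=[5.7500 10.5000 15.5000] v=[-5.0000 6.0000 -2.0000]
Step 2: x=[4.2500 12.0625 15.0000] v=[-6.0000 6.2500 -2.0000]
Step 3: x=[3.6406 12.4063 15.0156] v=[-2.4375 1.3750 0.0625]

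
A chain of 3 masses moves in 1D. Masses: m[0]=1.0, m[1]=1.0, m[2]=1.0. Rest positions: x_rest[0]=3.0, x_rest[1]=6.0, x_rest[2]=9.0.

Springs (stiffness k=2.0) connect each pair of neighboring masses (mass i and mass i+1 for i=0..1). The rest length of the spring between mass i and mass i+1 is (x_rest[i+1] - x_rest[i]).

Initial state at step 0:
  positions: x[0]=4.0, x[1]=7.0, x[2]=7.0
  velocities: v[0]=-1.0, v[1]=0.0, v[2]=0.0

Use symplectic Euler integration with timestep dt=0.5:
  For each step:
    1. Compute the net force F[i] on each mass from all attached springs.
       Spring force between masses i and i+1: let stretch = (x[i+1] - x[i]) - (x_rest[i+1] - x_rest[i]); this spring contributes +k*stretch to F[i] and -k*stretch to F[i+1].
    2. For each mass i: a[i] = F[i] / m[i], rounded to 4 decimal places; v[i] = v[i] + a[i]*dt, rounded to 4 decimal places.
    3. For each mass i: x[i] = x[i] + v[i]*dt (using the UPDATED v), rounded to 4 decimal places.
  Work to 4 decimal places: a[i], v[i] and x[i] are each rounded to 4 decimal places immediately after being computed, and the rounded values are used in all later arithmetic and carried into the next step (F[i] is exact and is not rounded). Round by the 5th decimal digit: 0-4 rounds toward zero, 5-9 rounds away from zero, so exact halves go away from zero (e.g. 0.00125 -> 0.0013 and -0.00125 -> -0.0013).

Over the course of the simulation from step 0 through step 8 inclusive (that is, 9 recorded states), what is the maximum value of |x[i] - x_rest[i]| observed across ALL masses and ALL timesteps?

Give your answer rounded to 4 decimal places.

Answer: 3.1562

Derivation:
Step 0: x=[4.0000 7.0000 7.0000] v=[-1.0000 0.0000 0.0000]
Step 1: x=[3.5000 5.5000 8.5000] v=[-1.0000 -3.0000 3.0000]
Step 2: x=[2.5000 4.5000 10.0000] v=[-2.0000 -2.0000 3.0000]
Step 3: x=[1.0000 5.2500 10.2500] v=[-3.0000 1.5000 0.5000]
Step 4: x=[0.1250 6.3750 9.5000] v=[-1.7500 2.2500 -1.5000]
Step 5: x=[0.8750 5.9375 8.6875] v=[1.5000 -0.8750 -1.6250]
Step 6: x=[2.6563 4.3438 8.0000] v=[3.5625 -3.1875 -1.3750]
Step 7: x=[3.7813 3.7344 6.9844] v=[2.2500 -1.2188 -2.0312]
Step 8: x=[3.3829 4.7735 5.8438] v=[-0.7969 2.0781 -2.2812]
Max displacement = 3.1562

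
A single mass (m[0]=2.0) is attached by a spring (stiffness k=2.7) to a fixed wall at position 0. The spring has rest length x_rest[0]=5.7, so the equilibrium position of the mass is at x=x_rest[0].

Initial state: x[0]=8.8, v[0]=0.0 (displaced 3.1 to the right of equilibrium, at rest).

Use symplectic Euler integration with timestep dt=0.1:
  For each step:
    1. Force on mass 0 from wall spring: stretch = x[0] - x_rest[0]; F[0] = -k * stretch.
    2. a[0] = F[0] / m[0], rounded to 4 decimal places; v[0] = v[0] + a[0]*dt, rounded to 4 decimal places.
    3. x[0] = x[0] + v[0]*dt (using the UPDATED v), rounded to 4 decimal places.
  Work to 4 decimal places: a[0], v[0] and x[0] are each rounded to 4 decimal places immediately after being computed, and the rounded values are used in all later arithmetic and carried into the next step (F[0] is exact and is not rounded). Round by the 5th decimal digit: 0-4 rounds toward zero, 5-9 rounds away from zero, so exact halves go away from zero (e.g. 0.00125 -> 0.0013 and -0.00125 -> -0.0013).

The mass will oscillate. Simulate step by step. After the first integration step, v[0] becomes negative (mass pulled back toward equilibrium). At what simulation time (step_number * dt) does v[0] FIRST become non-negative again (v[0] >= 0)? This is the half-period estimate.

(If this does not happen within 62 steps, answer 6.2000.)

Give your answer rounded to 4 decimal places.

Answer: 2.8000

Derivation:
Step 0: x=[8.8000] v=[0.0000]
Step 1: x=[8.7582] v=[-0.4185]
Step 2: x=[8.6751] v=[-0.8314]
Step 3: x=[8.5518] v=[-1.2330]
Step 4: x=[8.3900] v=[-1.6180]
Step 5: x=[8.1919] v=[-1.9812]
Step 6: x=[7.9601] v=[-2.3176]
Step 7: x=[7.6978] v=[-2.6227]
Step 8: x=[7.4086] v=[-2.8924]
Step 9: x=[7.0963] v=[-3.1231]
Step 10: x=[6.7651] v=[-3.3116]
Step 11: x=[6.4196] v=[-3.4554]
Step 12: x=[6.0643] v=[-3.5526]
Step 13: x=[5.7041] v=[-3.6018]
Step 14: x=[5.3439] v=[-3.6024]
Step 15: x=[4.9885] v=[-3.5543]
Step 16: x=[4.6427] v=[-3.4583]
Step 17: x=[4.3111] v=[-3.3156]
Step 18: x=[3.9983] v=[-3.1281]
Step 19: x=[3.7085] v=[-2.8984]
Step 20: x=[3.4455] v=[-2.6296]
Step 21: x=[3.2130] v=[-2.3252]
Step 22: x=[3.0141] v=[-1.9895]
Step 23: x=[2.8514] v=[-1.6269]
Step 24: x=[2.7272] v=[-1.2423]
Step 25: x=[2.6431] v=[-0.8410]
Step 26: x=[2.6003] v=[-0.4283]
Step 27: x=[2.5993] v=[-0.0098]
Step 28: x=[2.6402] v=[0.4088]
First v>=0 after going negative at step 28, time=2.8000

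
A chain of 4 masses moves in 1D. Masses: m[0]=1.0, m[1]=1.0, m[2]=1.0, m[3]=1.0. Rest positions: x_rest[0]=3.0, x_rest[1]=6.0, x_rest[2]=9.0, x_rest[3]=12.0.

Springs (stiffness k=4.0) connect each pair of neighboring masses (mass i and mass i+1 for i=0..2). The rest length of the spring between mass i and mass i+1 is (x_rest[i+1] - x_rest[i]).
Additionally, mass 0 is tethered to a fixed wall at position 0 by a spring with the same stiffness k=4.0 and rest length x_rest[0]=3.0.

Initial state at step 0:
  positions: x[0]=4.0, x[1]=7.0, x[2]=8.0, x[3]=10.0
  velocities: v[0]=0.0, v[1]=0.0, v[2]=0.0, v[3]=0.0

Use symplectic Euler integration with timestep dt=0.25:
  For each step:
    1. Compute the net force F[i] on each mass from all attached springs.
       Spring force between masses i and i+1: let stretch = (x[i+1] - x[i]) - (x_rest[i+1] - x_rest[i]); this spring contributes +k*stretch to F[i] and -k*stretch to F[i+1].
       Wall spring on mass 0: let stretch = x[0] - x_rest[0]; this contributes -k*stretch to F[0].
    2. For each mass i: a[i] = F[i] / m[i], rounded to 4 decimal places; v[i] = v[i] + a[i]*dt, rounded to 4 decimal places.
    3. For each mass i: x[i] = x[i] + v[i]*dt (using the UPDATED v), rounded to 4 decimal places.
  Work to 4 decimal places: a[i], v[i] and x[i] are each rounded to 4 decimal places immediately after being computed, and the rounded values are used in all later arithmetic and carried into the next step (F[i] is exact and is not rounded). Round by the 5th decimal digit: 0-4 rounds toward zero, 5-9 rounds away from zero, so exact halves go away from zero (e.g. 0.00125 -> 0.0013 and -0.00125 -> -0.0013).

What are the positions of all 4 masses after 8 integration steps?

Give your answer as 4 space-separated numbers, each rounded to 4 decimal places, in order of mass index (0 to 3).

Step 0: x=[4.0000 7.0000 8.0000 10.0000] v=[0.0000 0.0000 0.0000 0.0000]
Step 1: x=[3.7500 6.5000 8.2500 10.2500] v=[-1.0000 -2.0000 1.0000 1.0000]
Step 2: x=[3.2500 5.7500 8.5625 10.7500] v=[-2.0000 -3.0000 1.2500 2.0000]
Step 3: x=[2.5625 5.0781 8.7188 11.4531] v=[-2.7500 -2.6875 0.6250 2.8125]
Step 4: x=[1.8633 4.6875 8.6485 12.2227] v=[-2.7969 -1.5624 -0.2814 3.0782]
Step 5: x=[1.4043 4.5811 8.4815 12.8487] v=[-1.8360 -0.4256 -0.6682 2.5040]
Step 6: x=[1.3884 4.6556 8.4312 13.1329] v=[-0.0635 0.2980 -0.2014 1.1368]
Step 7: x=[1.8422 4.8572 8.6124 12.9917] v=[1.8153 0.8064 0.7247 -0.5649]
Step 8: x=[2.5892 5.2439 8.9496 12.5057] v=[2.9881 1.5466 1.3488 -1.9442]

Answer: 2.5892 5.2439 8.9496 12.5057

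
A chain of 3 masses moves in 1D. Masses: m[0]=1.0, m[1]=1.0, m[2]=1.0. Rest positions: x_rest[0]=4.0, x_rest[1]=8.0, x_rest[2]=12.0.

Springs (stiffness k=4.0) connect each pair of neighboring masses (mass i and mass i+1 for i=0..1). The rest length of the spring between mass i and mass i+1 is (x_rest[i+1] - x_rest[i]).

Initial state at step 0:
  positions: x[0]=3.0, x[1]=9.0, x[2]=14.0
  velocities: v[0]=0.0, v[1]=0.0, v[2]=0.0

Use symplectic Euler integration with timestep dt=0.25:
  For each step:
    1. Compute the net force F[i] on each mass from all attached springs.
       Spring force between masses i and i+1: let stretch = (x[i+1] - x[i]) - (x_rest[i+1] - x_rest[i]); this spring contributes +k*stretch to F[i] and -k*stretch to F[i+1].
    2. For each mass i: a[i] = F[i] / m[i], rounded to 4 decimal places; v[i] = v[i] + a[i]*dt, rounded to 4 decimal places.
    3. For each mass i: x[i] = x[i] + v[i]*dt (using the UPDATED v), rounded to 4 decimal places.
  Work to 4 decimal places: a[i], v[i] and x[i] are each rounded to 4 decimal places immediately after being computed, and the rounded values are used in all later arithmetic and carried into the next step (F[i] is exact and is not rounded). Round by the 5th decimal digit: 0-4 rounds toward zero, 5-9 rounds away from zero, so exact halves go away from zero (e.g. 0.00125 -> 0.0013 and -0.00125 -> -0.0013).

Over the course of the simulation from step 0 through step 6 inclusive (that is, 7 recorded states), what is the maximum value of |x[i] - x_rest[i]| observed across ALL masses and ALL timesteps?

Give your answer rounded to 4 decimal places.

Answer: 2.0762

Derivation:
Step 0: x=[3.0000 9.0000 14.0000] v=[0.0000 0.0000 0.0000]
Step 1: x=[3.5000 8.7500 13.7500] v=[2.0000 -1.0000 -1.0000]
Step 2: x=[4.3125 8.4375 13.2500] v=[3.2500 -1.2500 -2.0000]
Step 3: x=[5.1563 8.2969 12.5469] v=[3.3750 -0.5625 -2.8125]
Step 4: x=[5.7852 8.4336 11.7813] v=[2.5156 0.5469 -3.0625]
Step 5: x=[6.0762 8.7452 11.1788] v=[1.1640 1.2462 -2.4102]
Step 6: x=[6.0345 8.9979 10.9679] v=[-0.1670 1.0108 -0.8438]
Max displacement = 2.0762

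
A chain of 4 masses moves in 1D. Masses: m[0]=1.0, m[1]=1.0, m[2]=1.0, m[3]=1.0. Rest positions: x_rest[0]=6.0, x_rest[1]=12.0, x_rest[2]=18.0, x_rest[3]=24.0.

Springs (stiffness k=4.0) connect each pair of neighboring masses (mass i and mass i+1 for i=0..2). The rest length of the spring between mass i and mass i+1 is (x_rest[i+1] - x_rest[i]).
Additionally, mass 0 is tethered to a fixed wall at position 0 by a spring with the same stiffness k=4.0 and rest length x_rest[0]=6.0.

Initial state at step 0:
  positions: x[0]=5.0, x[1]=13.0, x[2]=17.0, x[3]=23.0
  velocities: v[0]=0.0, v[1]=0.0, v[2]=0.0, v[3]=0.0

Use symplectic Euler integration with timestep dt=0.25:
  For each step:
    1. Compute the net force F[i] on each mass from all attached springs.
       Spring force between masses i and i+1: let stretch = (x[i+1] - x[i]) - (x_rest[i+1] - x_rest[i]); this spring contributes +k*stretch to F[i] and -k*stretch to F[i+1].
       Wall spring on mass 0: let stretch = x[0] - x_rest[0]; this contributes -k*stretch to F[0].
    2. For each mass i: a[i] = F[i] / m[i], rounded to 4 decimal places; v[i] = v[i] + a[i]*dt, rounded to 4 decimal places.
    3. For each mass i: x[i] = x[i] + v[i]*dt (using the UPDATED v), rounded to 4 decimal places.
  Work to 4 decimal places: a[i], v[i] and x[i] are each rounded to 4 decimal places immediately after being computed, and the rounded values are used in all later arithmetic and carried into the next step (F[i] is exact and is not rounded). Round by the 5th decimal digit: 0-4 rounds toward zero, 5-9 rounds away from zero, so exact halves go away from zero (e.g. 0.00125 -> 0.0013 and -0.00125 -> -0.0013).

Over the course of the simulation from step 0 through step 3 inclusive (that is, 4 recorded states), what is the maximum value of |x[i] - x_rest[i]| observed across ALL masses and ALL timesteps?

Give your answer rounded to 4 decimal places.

Answer: 1.6250

Derivation:
Step 0: x=[5.0000 13.0000 17.0000 23.0000] v=[0.0000 0.0000 0.0000 0.0000]
Step 1: x=[5.7500 12.0000 17.5000 23.0000] v=[3.0000 -4.0000 2.0000 0.0000]
Step 2: x=[6.6250 10.8125 18.0000 23.1250] v=[3.5000 -4.7500 2.0000 0.5000]
Step 3: x=[6.8906 10.3750 17.9844 23.4688] v=[1.0625 -1.7500 -0.0625 1.3750]
Max displacement = 1.6250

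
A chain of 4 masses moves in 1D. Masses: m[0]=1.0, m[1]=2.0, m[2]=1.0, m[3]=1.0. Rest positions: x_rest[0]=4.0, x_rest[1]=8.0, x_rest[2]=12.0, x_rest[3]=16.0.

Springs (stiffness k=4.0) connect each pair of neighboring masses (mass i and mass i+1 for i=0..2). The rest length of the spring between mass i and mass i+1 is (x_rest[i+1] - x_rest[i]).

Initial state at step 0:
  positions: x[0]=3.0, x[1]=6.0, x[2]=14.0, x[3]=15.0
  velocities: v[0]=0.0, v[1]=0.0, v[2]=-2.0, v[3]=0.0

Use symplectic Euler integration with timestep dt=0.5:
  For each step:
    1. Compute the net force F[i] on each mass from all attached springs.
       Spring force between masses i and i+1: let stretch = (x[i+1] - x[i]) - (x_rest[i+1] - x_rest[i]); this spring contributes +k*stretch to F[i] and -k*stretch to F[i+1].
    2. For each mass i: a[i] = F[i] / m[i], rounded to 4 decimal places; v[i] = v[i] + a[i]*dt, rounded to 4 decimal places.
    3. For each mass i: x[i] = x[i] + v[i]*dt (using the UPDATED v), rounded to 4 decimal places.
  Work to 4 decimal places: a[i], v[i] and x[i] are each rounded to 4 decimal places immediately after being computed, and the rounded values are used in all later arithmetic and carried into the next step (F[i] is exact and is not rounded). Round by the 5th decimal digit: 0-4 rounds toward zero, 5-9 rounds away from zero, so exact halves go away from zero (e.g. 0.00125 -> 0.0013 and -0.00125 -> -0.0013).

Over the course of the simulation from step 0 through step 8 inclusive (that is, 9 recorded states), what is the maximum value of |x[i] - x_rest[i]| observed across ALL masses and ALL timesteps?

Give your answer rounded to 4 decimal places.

Step 0: x=[3.0000 6.0000 14.0000 15.0000] v=[0.0000 0.0000 -2.0000 0.0000]
Step 1: x=[2.0000 8.5000 6.0000 18.0000] v=[-2.0000 5.0000 -16.0000 6.0000]
Step 2: x=[3.5000 6.5000 12.5000 13.0000] v=[3.0000 -4.0000 13.0000 -10.0000]
Step 3: x=[4.0000 6.0000 13.5000 11.5000] v=[1.0000 -1.0000 2.0000 -3.0000]
Step 4: x=[2.5000 8.2500 5.0000 16.0000] v=[-3.0000 4.5000 -17.0000 9.0000]
Step 5: x=[2.7500 6.0000 10.7500 13.5000] v=[0.5000 -4.5000 11.5000 -5.0000]
Step 6: x=[2.2500 4.5000 14.5000 12.2500] v=[-1.0000 -3.0000 7.5000 -2.5000]
Step 7: x=[0.0000 6.8750 6.0000 17.2500] v=[-4.5000 4.7500 -17.0000 10.0000]
Step 8: x=[0.6250 5.3750 9.6250 15.0000] v=[1.2500 -3.0000 7.2500 -4.5000]
Max displacement = 7.0000

Answer: 7.0000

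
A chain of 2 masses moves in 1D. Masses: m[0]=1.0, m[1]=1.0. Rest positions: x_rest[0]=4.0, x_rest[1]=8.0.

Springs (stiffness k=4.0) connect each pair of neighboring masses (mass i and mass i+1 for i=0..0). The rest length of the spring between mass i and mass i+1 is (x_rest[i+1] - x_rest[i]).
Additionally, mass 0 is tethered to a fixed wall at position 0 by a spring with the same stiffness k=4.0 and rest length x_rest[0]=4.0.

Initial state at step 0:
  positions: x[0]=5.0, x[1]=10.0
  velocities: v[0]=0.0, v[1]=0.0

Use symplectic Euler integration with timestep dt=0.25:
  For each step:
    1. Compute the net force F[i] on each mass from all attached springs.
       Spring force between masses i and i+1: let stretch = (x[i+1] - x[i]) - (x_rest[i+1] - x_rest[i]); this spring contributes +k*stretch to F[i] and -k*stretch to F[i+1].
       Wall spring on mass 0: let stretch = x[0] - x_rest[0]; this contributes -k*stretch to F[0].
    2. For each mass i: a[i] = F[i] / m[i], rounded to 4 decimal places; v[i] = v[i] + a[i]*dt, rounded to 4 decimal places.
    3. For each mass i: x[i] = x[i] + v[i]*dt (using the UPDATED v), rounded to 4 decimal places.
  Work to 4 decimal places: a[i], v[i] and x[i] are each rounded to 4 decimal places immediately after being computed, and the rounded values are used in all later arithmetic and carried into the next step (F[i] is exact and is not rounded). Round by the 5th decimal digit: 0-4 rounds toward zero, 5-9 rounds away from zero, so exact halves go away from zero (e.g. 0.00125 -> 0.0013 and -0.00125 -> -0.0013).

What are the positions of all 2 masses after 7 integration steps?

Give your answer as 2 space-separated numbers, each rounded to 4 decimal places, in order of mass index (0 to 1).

Answer: 3.0002 6.7998

Derivation:
Step 0: x=[5.0000 10.0000] v=[0.0000 0.0000]
Step 1: x=[5.0000 9.7500] v=[0.0000 -1.0000]
Step 2: x=[4.9375 9.3125] v=[-0.2500 -1.7500]
Step 3: x=[4.7344 8.7813] v=[-0.8125 -2.1250]
Step 4: x=[4.3594 8.2383] v=[-1.5000 -2.1719]
Step 5: x=[3.8643 7.7256] v=[-1.9805 -2.0508]
Step 6: x=[3.3684 7.2476] v=[-1.9835 -1.9121]
Step 7: x=[3.0002 6.7998] v=[-1.4727 -1.7913]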